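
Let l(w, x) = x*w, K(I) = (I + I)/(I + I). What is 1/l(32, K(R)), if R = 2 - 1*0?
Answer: 1/32 ≈ 0.031250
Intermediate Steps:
R = 2 (R = 2 + 0 = 2)
K(I) = 1 (K(I) = (2*I)/((2*I)) = (2*I)*(1/(2*I)) = 1)
l(w, x) = w*x
1/l(32, K(R)) = 1/(32*1) = 1/32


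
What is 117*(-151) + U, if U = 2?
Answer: -17665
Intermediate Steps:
117*(-151) + U = 117*(-151) + 2 = -17667 + 2 = -17665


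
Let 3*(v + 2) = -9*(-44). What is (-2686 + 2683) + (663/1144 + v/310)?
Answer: -5459/2728 ≈ -2.0011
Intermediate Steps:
v = 130 (v = -2 + (-9*(-44))/3 = -2 + (⅓)*396 = -2 + 132 = 130)
(-2686 + 2683) + (663/1144 + v/310) = (-2686 + 2683) + (663/1144 + 130/310) = -3 + (663*(1/1144) + 130*(1/310)) = -3 + (51/88 + 13/31) = -3 + 2725/2728 = -5459/2728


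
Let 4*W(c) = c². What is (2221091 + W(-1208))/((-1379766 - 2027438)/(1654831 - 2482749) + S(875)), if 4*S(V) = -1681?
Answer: -1427279301084/229683557 ≈ -6214.1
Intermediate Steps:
W(c) = c²/4
S(V) = -1681/4 (S(V) = (¼)*(-1681) = -1681/4)
(2221091 + W(-1208))/((-1379766 - 2027438)/(1654831 - 2482749) + S(875)) = (2221091 + (¼)*(-1208)²)/((-1379766 - 2027438)/(1654831 - 2482749) - 1681/4) = (2221091 + (¼)*1459264)/(-3407204/(-827918) - 1681/4) = (2221091 + 364816)/(-3407204*(-1/827918) - 1681/4) = 2585907/(1703602/413959 - 1681/4) = 2585907/(-689050671/1655836) = 2585907*(-1655836/689050671) = -1427279301084/229683557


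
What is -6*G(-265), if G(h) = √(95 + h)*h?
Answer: 1590*I*√170 ≈ 20731.0*I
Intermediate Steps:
G(h) = h*√(95 + h)
-6*G(-265) = -(-1590)*√(95 - 265) = -(-1590)*√(-170) = -(-1590)*I*√170 = 1590*I*√170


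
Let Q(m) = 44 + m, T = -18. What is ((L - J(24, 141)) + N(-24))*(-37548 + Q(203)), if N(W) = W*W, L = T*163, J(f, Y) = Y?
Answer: 93215199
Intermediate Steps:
L = -2934 (L = -18*163 = -2934)
N(W) = W²
((L - J(24, 141)) + N(-24))*(-37548 + Q(203)) = ((-2934 - 1*141) + (-24)²)*(-37548 + (44 + 203)) = ((-2934 - 141) + 576)*(-37548 + 247) = (-3075 + 576)*(-37301) = -2499*(-37301) = 93215199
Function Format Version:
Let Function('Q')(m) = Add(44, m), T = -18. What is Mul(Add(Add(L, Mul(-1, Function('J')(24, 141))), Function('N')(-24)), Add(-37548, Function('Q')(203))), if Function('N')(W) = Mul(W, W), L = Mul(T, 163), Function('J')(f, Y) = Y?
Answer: 93215199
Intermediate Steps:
L = -2934 (L = Mul(-18, 163) = -2934)
Function('N')(W) = Pow(W, 2)
Mul(Add(Add(L, Mul(-1, Function('J')(24, 141))), Function('N')(-24)), Add(-37548, Function('Q')(203))) = Mul(Add(Add(-2934, Mul(-1, 141)), Pow(-24, 2)), Add(-37548, Add(44, 203))) = Mul(Add(Add(-2934, -141), 576), Add(-37548, 247)) = Mul(Add(-3075, 576), -37301) = Mul(-2499, -37301) = 93215199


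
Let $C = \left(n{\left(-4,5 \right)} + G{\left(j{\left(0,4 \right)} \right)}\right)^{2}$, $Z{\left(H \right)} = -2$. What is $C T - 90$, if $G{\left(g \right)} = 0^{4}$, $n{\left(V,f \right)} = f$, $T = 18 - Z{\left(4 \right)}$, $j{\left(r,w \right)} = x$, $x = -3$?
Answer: $410$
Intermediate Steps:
$j{\left(r,w \right)} = -3$
$T = 20$ ($T = 18 - -2 = 18 + 2 = 20$)
$G{\left(g \right)} = 0$
$C = 25$ ($C = \left(5 + 0\right)^{2} = 5^{2} = 25$)
$C T - 90 = 25 \cdot 20 - 90 = 500 - 90 = 410$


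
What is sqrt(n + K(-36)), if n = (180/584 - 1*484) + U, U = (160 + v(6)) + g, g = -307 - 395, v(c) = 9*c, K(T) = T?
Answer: 3*I*sqrt(2386662)/146 ≈ 31.744*I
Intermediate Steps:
g = -702
U = -488 (U = (160 + 9*6) - 702 = (160 + 54) - 702 = 214 - 702 = -488)
n = -141867/146 (n = (180/584 - 1*484) - 488 = (180*(1/584) - 484) - 488 = (45/146 - 484) - 488 = -70619/146 - 488 = -141867/146 ≈ -971.69)
sqrt(n + K(-36)) = sqrt(-141867/146 - 36) = sqrt(-147123/146) = 3*I*sqrt(2386662)/146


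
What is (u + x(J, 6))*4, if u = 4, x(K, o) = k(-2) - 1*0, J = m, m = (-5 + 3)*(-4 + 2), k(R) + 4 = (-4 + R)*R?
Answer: 48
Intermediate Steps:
k(R) = -4 + R*(-4 + R) (k(R) = -4 + (-4 + R)*R = -4 + R*(-4 + R))
m = 4 (m = -2*(-2) = 4)
J = 4
x(K, o) = 8 (x(K, o) = (-4 + (-2)**2 - 4*(-2)) - 1*0 = (-4 + 4 + 8) + 0 = 8 + 0 = 8)
(u + x(J, 6))*4 = (4 + 8)*4 = 12*4 = 48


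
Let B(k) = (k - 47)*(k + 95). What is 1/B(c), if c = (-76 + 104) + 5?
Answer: -1/1792 ≈ -0.00055804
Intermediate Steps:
c = 33 (c = 28 + 5 = 33)
B(k) = (-47 + k)*(95 + k)
1/B(c) = 1/(-4465 + 33**2 + 48*33) = 1/(-4465 + 1089 + 1584) = 1/(-1792) = -1/1792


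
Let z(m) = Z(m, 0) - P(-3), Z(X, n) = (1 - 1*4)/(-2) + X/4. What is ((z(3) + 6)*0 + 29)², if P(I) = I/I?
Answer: 841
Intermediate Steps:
P(I) = 1
Z(X, n) = 3/2 + X/4 (Z(X, n) = (1 - 4)*(-½) + X*(¼) = -3*(-½) + X/4 = 3/2 + X/4)
z(m) = ½ + m/4 (z(m) = (3/2 + m/4) - 1*1 = (3/2 + m/4) - 1 = ½ + m/4)
((z(3) + 6)*0 + 29)² = (((½ + (¼)*3) + 6)*0 + 29)² = (((½ + ¾) + 6)*0 + 29)² = ((5/4 + 6)*0 + 29)² = ((29/4)*0 + 29)² = (0 + 29)² = 29² = 841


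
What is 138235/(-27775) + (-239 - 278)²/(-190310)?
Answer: -1349258193/211434410 ≈ -6.3814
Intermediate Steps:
138235/(-27775) + (-239 - 278)²/(-190310) = 138235*(-1/27775) + (-517)²*(-1/190310) = -27647/5555 + 267289*(-1/190310) = -27647/5555 - 267289/190310 = -1349258193/211434410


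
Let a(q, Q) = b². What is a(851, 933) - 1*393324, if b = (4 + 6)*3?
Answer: -392424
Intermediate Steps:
b = 30 (b = 10*3 = 30)
a(q, Q) = 900 (a(q, Q) = 30² = 900)
a(851, 933) - 1*393324 = 900 - 1*393324 = 900 - 393324 = -392424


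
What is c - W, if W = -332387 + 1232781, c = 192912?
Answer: -707482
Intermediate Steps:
W = 900394
c - W = 192912 - 1*900394 = 192912 - 900394 = -707482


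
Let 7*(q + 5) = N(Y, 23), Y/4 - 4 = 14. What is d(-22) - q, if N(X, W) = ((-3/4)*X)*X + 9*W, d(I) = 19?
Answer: 3849/7 ≈ 549.86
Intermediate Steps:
Y = 72 (Y = 16 + 4*14 = 16 + 56 = 72)
N(X, W) = 9*W - 3*X²/4 (N(X, W) = ((-3*¼)*X)*X + 9*W = (-3*X/4)*X + 9*W = -3*X²/4 + 9*W = 9*W - 3*X²/4)
q = -3716/7 (q = -5 + (9*23 - ¾*72²)/7 = -5 + (207 - ¾*5184)/7 = -5 + (207 - 3888)/7 = -5 + (⅐)*(-3681) = -5 - 3681/7 = -3716/7 ≈ -530.86)
d(-22) - q = 19 - 1*(-3716/7) = 19 + 3716/7 = 3849/7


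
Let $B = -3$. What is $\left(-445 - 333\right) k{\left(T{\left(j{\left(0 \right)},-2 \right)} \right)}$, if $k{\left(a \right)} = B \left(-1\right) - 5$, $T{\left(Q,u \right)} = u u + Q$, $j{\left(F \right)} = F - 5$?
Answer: $1556$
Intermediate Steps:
$j{\left(F \right)} = -5 + F$
$T{\left(Q,u \right)} = Q + u^{2}$ ($T{\left(Q,u \right)} = u^{2} + Q = Q + u^{2}$)
$k{\left(a \right)} = -2$ ($k{\left(a \right)} = \left(-3\right) \left(-1\right) - 5 = 3 - 5 = -2$)
$\left(-445 - 333\right) k{\left(T{\left(j{\left(0 \right)},-2 \right)} \right)} = \left(-445 - 333\right) \left(-2\right) = \left(-778\right) \left(-2\right) = 1556$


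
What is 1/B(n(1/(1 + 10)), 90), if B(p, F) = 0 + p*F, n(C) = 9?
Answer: 1/810 ≈ 0.0012346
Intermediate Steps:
B(p, F) = F*p (B(p, F) = 0 + F*p = F*p)
1/B(n(1/(1 + 10)), 90) = 1/(90*9) = 1/810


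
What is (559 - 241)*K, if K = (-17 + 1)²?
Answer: 81408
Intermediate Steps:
K = 256 (K = (-16)² = 256)
(559 - 241)*K = (559 - 241)*256 = 318*256 = 81408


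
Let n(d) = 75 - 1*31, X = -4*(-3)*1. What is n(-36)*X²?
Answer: 6336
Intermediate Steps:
X = 12 (X = 12*1 = 12)
n(d) = 44 (n(d) = 75 - 31 = 44)
n(-36)*X² = 44*12² = 44*144 = 6336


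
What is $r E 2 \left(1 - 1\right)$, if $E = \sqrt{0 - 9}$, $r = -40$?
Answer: $0$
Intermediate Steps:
$E = 3 i$ ($E = \sqrt{-9} = 3 i \approx 3.0 i$)
$r E 2 \left(1 - 1\right) = - 40 \cdot 3 i 2 \left(1 - 1\right) = - 120 i 2 \cdot 0 = - 120 i 0 = 0$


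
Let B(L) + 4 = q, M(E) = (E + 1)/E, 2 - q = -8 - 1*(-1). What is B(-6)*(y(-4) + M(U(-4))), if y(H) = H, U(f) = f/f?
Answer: -10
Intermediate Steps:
U(f) = 1
q = 9 (q = 2 - (-8 - 1*(-1)) = 2 - (-8 + 1) = 2 - 1*(-7) = 2 + 7 = 9)
M(E) = (1 + E)/E
B(L) = 5 (B(L) = -4 + 9 = 5)
B(-6)*(y(-4) + M(U(-4))) = 5*(-4 + (1 + 1)/1) = 5*(-4 + 1*2) = 5*(-4 + 2) = 5*(-2) = -10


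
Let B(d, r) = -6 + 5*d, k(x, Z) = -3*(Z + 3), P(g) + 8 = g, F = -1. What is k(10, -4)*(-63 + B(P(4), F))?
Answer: -267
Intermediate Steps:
P(g) = -8 + g
k(x, Z) = -9 - 3*Z (k(x, Z) = -3*(3 + Z) = -9 - 3*Z)
k(10, -4)*(-63 + B(P(4), F)) = (-9 - 3*(-4))*(-63 + (-6 + 5*(-8 + 4))) = (-9 + 12)*(-63 + (-6 + 5*(-4))) = 3*(-63 + (-6 - 20)) = 3*(-63 - 26) = 3*(-89) = -267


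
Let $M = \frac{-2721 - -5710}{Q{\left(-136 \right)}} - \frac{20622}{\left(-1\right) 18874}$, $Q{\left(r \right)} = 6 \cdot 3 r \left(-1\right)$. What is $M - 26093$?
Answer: $- \frac{602741192647}{23101776} \approx -26091.0$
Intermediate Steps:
$Q{\left(r \right)} = - 18 r$ ($Q{\left(r \right)} = 18 r \left(-1\right) = - 18 r$)
$M = \frac{53448521}{23101776}$ ($M = \frac{-2721 - -5710}{\left(-18\right) \left(-136\right)} - \frac{20622}{\left(-1\right) 18874} = \frac{-2721 + 5710}{2448} - \frac{20622}{-18874} = 2989 \cdot \frac{1}{2448} - - \frac{10311}{9437} = \frac{2989}{2448} + \frac{10311}{9437} = \frac{53448521}{23101776} \approx 2.3136$)
$M - 26093 = \frac{53448521}{23101776} - 26093 = - \frac{602741192647}{23101776}$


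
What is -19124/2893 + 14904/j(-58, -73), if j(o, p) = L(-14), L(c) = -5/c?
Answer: 603546188/14465 ≈ 41725.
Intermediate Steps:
j(o, p) = 5/14 (j(o, p) = -5/(-14) = -5*(-1/14) = 5/14)
-19124/2893 + 14904/j(-58, -73) = -19124/2893 + 14904/(5/14) = -19124*1/2893 + 14904*(14/5) = -19124/2893 + 208656/5 = 603546188/14465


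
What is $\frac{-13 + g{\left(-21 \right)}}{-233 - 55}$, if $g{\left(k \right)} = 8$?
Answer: $\frac{5}{288} \approx 0.017361$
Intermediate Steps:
$\frac{-13 + g{\left(-21 \right)}}{-233 - 55} = \frac{-13 + 8}{-233 - 55} = - \frac{5}{-288} = \left(-5\right) \left(- \frac{1}{288}\right) = \frac{5}{288}$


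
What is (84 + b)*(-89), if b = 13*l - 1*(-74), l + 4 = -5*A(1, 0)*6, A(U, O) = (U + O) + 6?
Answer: 233536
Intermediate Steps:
A(U, O) = 6 + O + U (A(U, O) = (O + U) + 6 = 6 + O + U)
l = -214 (l = -4 - 5*(6 + 0 + 1)*6 = -4 - 5*7*6 = -4 - 35*6 = -4 - 210 = -214)
b = -2708 (b = 13*(-214) - 1*(-74) = -2782 + 74 = -2708)
(84 + b)*(-89) = (84 - 2708)*(-89) = -2624*(-89) = 233536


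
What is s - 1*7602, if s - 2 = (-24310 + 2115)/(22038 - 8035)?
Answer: -106444995/14003 ≈ -7601.6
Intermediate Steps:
s = 5811/14003 (s = 2 + (-24310 + 2115)/(22038 - 8035) = 2 - 22195/14003 = 5811/14003 ≈ 0.41498)
s - 1*7602 = 5811/14003 - 1*7602 = 5811/14003 - 7602 = -106444995/14003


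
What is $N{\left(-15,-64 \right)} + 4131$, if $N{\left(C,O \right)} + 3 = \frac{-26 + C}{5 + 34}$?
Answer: $\frac{160951}{39} \approx 4126.9$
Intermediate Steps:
$N{\left(C,O \right)} = - \frac{11}{3} + \frac{C}{39}$ ($N{\left(C,O \right)} = -3 + \frac{-26 + C}{5 + 34} = -3 + \frac{-26 + C}{39} = -3 + \left(-26 + C\right) \frac{1}{39} = -3 + \left(- \frac{2}{3} + \frac{C}{39}\right) = - \frac{11}{3} + \frac{C}{39}$)
$N{\left(-15,-64 \right)} + 4131 = \left(- \frac{11}{3} + \frac{1}{39} \left(-15\right)\right) + 4131 = \left(- \frac{11}{3} - \frac{5}{13}\right) + 4131 = - \frac{158}{39} + 4131 = \frac{160951}{39}$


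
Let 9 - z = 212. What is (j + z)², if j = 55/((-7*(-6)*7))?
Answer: 3555379129/86436 ≈ 41133.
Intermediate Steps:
z = -203 (z = 9 - 1*212 = 9 - 212 = -203)
j = 55/294 (j = 55/((42*7)) = 55/294 ≈ 0.18707)
(j + z)² = (55/294 - 203)² = (-59627/294)² = 3555379129/86436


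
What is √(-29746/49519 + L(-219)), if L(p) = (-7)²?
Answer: √118681444515/49519 ≈ 6.9570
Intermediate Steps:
L(p) = 49
√(-29746/49519 + L(-219)) = √(-29746/49519 + 49) = √(2396685/49519) = √118681444515/49519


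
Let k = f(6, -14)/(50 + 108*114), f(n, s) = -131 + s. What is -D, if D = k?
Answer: 145/12362 ≈ 0.011729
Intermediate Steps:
k = -145/12362 (k = (-131 - 14)/(50 + 108*114) = -145/(50 + 12312) = -145/12362 ≈ -0.011729)
D = -145/12362 ≈ -0.011729
-D = -1*(-145/12362) = 145/12362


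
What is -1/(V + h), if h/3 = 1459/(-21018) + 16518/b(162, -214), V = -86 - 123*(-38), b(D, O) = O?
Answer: -749642/3265613721 ≈ -0.00022956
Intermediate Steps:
V = 4588 (V = -86 + 4674 = 4588)
h = -173743775/749642 (h = 3*(1459/(-21018) + 16518/(-214)) = 3*(1459*(-1/21018) + 16518*(-1/214)) = 3*(-1459/21018 - 8259/107) = 3*(-173743775/2248926) = -173743775/749642 ≈ -231.77)
-1/(V + h) = -1/(4588 - 173743775/749642) = -1/3265613721/749642 = -1*749642/3265613721 = -749642/3265613721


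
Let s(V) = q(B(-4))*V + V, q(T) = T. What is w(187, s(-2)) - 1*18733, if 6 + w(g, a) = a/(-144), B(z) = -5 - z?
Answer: -18739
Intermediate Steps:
s(V) = 0 (s(V) = (-5 - 1*(-4))*V + V = (-5 + 4)*V + V = -V + V = 0)
w(g, a) = -6 - a/144 (w(g, a) = -6 + a/(-144) = -6 + a*(-1/144) = -6 - a/144)
w(187, s(-2)) - 1*18733 = (-6 - 1/144*0) - 1*18733 = (-6 + 0) - 18733 = -6 - 18733 = -18739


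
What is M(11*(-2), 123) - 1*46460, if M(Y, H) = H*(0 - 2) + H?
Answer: -46583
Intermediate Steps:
M(Y, H) = -H (M(Y, H) = H*(-2) + H = -2*H + H = -H)
M(11*(-2), 123) - 1*46460 = -1*123 - 1*46460 = -123 - 46460 = -46583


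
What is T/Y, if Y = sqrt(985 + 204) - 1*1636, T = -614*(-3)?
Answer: -1004504/891769 - 614*sqrt(1189)/891769 ≈ -1.1502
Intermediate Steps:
T = 1842
Y = -1636 + sqrt(1189) (Y = sqrt(1189) - 1636 = -1636 + sqrt(1189) ≈ -1601.5)
T/Y = 1842/(-1636 + sqrt(1189))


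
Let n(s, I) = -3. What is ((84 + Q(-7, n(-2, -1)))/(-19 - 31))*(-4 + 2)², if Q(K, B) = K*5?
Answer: -98/25 ≈ -3.9200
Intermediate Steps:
Q(K, B) = 5*K
((84 + Q(-7, n(-2, -1)))/(-19 - 31))*(-4 + 2)² = ((84 + 5*(-7))/(-19 - 31))*(-4 + 2)² = ((84 - 35)/(-50))*(-2)² = (49*(-1/50))*4 = -49/50*4 = -98/25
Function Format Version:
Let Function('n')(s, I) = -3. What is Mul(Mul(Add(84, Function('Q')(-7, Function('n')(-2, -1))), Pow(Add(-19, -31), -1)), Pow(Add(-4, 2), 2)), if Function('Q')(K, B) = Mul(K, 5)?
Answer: Rational(-98, 25) ≈ -3.9200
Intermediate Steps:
Function('Q')(K, B) = Mul(5, K)
Mul(Mul(Add(84, Function('Q')(-7, Function('n')(-2, -1))), Pow(Add(-19, -31), -1)), Pow(Add(-4, 2), 2)) = Mul(Mul(Add(84, Mul(5, -7)), Pow(Add(-19, -31), -1)), Pow(Add(-4, 2), 2)) = Mul(Mul(Add(84, -35), Pow(-50, -1)), Pow(-2, 2)) = Mul(Mul(49, Rational(-1, 50)), 4) = Mul(Rational(-49, 50), 4) = Rational(-98, 25)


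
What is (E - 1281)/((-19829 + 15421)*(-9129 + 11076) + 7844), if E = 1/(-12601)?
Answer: 8070941/54023838866 ≈ 0.00014940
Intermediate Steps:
E = -1/12601 ≈ -7.9359e-5
(E - 1281)/((-19829 + 15421)*(-9129 + 11076) + 7844) = (-1/12601 - 1281)/((-19829 + 15421)*(-9129 + 11076) + 7844) = -16141882/(12601*(-4408*1947 + 7844)) = -16141882/(12601*(-8582376 + 7844)) = -16141882/12601/(-8574532) = -16141882/12601*(-1/8574532) = 8070941/54023838866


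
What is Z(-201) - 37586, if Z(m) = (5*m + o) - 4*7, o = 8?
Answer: -38611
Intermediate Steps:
Z(m) = -20 + 5*m (Z(m) = (5*m + 8) - 4*7 = (8 + 5*m) - 28 = -20 + 5*m)
Z(-201) - 37586 = (-20 + 5*(-201)) - 37586 = (-20 - 1005) - 37586 = -1025 - 37586 = -38611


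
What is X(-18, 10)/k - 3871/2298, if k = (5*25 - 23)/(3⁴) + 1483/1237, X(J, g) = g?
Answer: 449703791/188663502 ≈ 2.3836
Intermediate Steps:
k = 82099/33399 (k = (125 - 23)/81 + 1483*(1/1237) = 102*(1/81) + 1483/1237 = 34/27 + 1483/1237 = 82099/33399 ≈ 2.4581)
X(-18, 10)/k - 3871/2298 = 10/(82099/33399) - 3871/2298 = 10*(33399/82099) - 3871*1/2298 = 333990/82099 - 3871/2298 = 449703791/188663502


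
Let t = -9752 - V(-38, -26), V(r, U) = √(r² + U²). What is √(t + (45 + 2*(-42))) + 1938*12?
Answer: 23256 + √(-9791 - 2*√530) ≈ 23256.0 + 99.182*I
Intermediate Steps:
V(r, U) = √(U² + r²)
t = -9752 - 2*√530 (t = -9752 - √((-26)² + (-38)²) = -9752 - √(676 + 1444) = -9752 - √2120 = -9752 - 2*√530 ≈ -9798.0)
√(t + (45 + 2*(-42))) + 1938*12 = √((-9752 - 2*√530) + (45 + 2*(-42))) + 1938*12 = √((-9752 - 2*√530) + (45 - 84)) + 23256 = √((-9752 - 2*√530) - 39) + 23256 = √(-9791 - 2*√530) + 23256 = 23256 + √(-9791 - 2*√530)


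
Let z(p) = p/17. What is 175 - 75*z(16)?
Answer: 1775/17 ≈ 104.41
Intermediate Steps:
z(p) = p/17 (z(p) = p*(1/17) = p/17)
175 - 75*z(16) = 175 - 75*16/17 = 175 - 1200/17 = 1775/17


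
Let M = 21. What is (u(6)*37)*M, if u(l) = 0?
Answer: 0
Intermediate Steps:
(u(6)*37)*M = (0*37)*21 = 0*21 = 0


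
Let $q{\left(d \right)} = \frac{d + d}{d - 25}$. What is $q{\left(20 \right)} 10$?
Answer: $-80$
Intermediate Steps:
$q{\left(d \right)} = \frac{2 d}{-25 + d}$
$q{\left(20 \right)} 10 = 2 \cdot 20 \frac{1}{-25 + 20} \cdot 10 = 2 \cdot 20 \frac{1}{-5} \cdot 10 = 2 \cdot 20 \left(- \frac{1}{5}\right) 10 = \left(-8\right) 10 = -80$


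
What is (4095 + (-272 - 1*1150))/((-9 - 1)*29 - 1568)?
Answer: -2673/1858 ≈ -1.4386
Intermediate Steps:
(4095 + (-272 - 1*1150))/((-9 - 1)*29 - 1568) = (4095 + (-272 - 1150))/(-10*29 - 1568) = (4095 - 1422)/(-290 - 1568) = 2673/(-1858) = 2673*(-1/1858) = -2673/1858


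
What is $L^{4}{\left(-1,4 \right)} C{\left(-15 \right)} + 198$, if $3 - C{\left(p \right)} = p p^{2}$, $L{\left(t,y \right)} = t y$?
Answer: $864966$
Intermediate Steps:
$C{\left(p \right)} = 3 - p^{3}$ ($C{\left(p \right)} = 3 - p p^{2} = 3 - p^{3}$)
$L^{4}{\left(-1,4 \right)} C{\left(-15 \right)} + 198 = \left(\left(-1\right) 4\right)^{4} \left(3 - \left(-15\right)^{3}\right) + 198 = \left(-4\right)^{4} \left(3 - -3375\right) + 198 = 256 \left(3 + 3375\right) + 198 = 256 \cdot 3378 + 198 = 864768 + 198 = 864966$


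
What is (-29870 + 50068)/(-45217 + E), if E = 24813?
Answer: -10099/10202 ≈ -0.98990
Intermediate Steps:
(-29870 + 50068)/(-45217 + E) = (-29870 + 50068)/(-45217 + 24813) = 20198/(-20404) = 20198*(-1/20404) = -10099/10202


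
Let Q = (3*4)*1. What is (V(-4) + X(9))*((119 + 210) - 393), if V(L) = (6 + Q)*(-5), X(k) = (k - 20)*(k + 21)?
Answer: 26880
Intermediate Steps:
X(k) = (-20 + k)*(21 + k)
Q = 12 (Q = 12*1 = 12)
V(L) = -90 (V(L) = (6 + 12)*(-5) = 18*(-5) = -90)
(V(-4) + X(9))*((119 + 210) - 393) = (-90 + (-420 + 9 + 9**2))*((119 + 210) - 393) = (-90 + (-420 + 9 + 81))*(329 - 393) = (-90 - 330)*(-64) = -420*(-64) = 26880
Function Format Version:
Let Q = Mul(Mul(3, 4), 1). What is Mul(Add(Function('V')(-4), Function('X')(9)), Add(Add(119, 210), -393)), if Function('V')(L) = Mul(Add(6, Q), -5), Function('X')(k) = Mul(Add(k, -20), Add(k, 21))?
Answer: 26880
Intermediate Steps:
Function('X')(k) = Mul(Add(-20, k), Add(21, k))
Q = 12 (Q = Mul(12, 1) = 12)
Function('V')(L) = -90 (Function('V')(L) = Mul(Add(6, 12), -5) = Mul(18, -5) = -90)
Mul(Add(Function('V')(-4), Function('X')(9)), Add(Add(119, 210), -393)) = Mul(Add(-90, Add(-420, 9, Pow(9, 2))), Add(Add(119, 210), -393)) = Mul(Add(-90, Add(-420, 9, 81)), Add(329, -393)) = Mul(Add(-90, -330), -64) = Mul(-420, -64) = 26880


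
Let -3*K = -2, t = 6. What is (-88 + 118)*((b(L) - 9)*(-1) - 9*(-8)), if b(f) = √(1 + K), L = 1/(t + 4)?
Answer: 2430 - 10*√15 ≈ 2391.3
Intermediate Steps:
K = ⅔ (K = -⅓*(-2) = ⅔ ≈ 0.66667)
L = ⅒ (L = 1/(6 + 4) = 1/10 = ⅒ ≈ 0.10000)
b(f) = √15/3 (b(f) = √(1 + ⅔) = √(5/3) = √15/3)
(-88 + 118)*((b(L) - 9)*(-1) - 9*(-8)) = (-88 + 118)*((√15/3 - 9)*(-1) - 9*(-8)) = 30*((-9 + √15/3)*(-1) + 72) = 30*((9 - √15/3) + 72) = 30*(81 - √15/3) = 2430 - 10*√15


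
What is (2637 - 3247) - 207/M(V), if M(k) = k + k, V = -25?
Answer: -30293/50 ≈ -605.86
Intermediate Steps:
M(k) = 2*k
(2637 - 3247) - 207/M(V) = (2637 - 3247) - 207/(2*(-25)) = -610 - 207/(-50) = -610 - 207*(-1/50) = -610 + 207/50 = -30293/50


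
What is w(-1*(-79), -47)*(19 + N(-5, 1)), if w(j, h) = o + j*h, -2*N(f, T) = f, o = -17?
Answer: -80195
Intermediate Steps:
N(f, T) = -f/2
w(j, h) = -17 + h*j (w(j, h) = -17 + j*h = -17 + h*j)
w(-1*(-79), -47)*(19 + N(-5, 1)) = (-17 - (-47)*(-79))*(19 - ½*(-5)) = (-17 - 47*79)*(19 + 5/2) = (-17 - 3713)*(43/2) = -3730*43/2 = -80195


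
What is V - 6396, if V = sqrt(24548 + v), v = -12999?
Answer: -6396 + sqrt(11549) ≈ -6288.5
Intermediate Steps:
V = sqrt(11549) (V = sqrt(24548 - 12999) = sqrt(11549) ≈ 107.47)
V - 6396 = sqrt(11549) - 6396 = -6396 + sqrt(11549)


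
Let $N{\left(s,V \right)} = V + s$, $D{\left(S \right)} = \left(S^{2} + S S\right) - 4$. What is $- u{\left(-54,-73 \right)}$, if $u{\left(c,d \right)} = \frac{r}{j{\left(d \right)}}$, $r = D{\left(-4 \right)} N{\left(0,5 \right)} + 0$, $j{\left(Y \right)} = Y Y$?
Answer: $- \frac{140}{5329} \approx -0.026271$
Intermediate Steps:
$D{\left(S \right)} = -4 + 2 S^{2}$ ($D{\left(S \right)} = \left(S^{2} + S^{2}\right) - 4 = 2 S^{2} - 4 = -4 + 2 S^{2}$)
$j{\left(Y \right)} = Y^{2}$
$r = 140$ ($r = \left(-4 + 2 \left(-4\right)^{2}\right) \left(5 + 0\right) + 0 = \left(-4 + 2 \cdot 16\right) 5 + 0 = \left(-4 + 32\right) 5 + 0 = 28 \cdot 5 + 0 = 140 + 0 = 140$)
$u{\left(c,d \right)} = \frac{140}{d^{2}}$
$- u{\left(-54,-73 \right)} = - \frac{140}{5329}$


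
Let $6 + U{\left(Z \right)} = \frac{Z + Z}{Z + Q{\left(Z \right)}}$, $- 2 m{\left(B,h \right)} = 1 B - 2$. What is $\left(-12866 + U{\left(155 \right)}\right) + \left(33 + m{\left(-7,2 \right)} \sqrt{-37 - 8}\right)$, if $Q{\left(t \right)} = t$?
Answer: $-12838 + \frac{27 i \sqrt{5}}{2} \approx -12838.0 + 30.187 i$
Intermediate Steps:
$m{\left(B,h \right)} = 1 - \frac{B}{2}$ ($m{\left(B,h \right)} = - \frac{1 B - 2}{2} = - \frac{B - 2}{2} = - \frac{-2 + B}{2} = 1 - \frac{B}{2}$)
$U{\left(Z \right)} = -5$ ($U{\left(Z \right)} = -6 + \frac{Z + Z}{Z + Z} = -6 + \frac{2 Z}{2 Z} = -6 + 2 Z \frac{1}{2 Z} = -6 + 1 = -5$)
$\left(-12866 + U{\left(155 \right)}\right) + \left(33 + m{\left(-7,2 \right)} \sqrt{-37 - 8}\right) = \left(-12866 - 5\right) + \left(33 + \left(1 - - \frac{7}{2}\right) \sqrt{-37 - 8}\right) = -12871 + \left(33 + \left(1 + \frac{7}{2}\right) \sqrt{-45}\right) = -12871 + \left(33 + \frac{9 \cdot 3 i \sqrt{5}}{2}\right) = -12871 + \left(33 + \frac{27 i \sqrt{5}}{2}\right) = -12838 + \frac{27 i \sqrt{5}}{2}$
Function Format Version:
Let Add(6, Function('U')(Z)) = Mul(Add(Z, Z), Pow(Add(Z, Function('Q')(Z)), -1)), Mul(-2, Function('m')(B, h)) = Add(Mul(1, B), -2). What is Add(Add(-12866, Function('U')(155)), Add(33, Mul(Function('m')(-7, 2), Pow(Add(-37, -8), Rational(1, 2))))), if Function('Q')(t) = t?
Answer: Add(-12838, Mul(Rational(27, 2), I, Pow(5, Rational(1, 2)))) ≈ Add(-12838., Mul(30.187, I))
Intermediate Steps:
Function('m')(B, h) = Add(1, Mul(Rational(-1, 2), B)) (Function('m')(B, h) = Mul(Rational(-1, 2), Add(Mul(1, B), -2)) = Mul(Rational(-1, 2), Add(B, -2)) = Mul(Rational(-1, 2), Add(-2, B)) = Add(1, Mul(Rational(-1, 2), B)))
Function('U')(Z) = -5 (Function('U')(Z) = Add(-6, Mul(Add(Z, Z), Pow(Add(Z, Z), -1))) = Add(-6, Mul(Mul(2, Z), Pow(Mul(2, Z), -1))) = Add(-6, Mul(Mul(2, Z), Mul(Rational(1, 2), Pow(Z, -1)))) = Add(-6, 1) = -5)
Add(Add(-12866, Function('U')(155)), Add(33, Mul(Function('m')(-7, 2), Pow(Add(-37, -8), Rational(1, 2))))) = Add(Add(-12866, -5), Add(33, Mul(Add(1, Mul(Rational(-1, 2), -7)), Pow(Add(-37, -8), Rational(1, 2))))) = Add(-12871, Add(33, Mul(Add(1, Rational(7, 2)), Pow(-45, Rational(1, 2))))) = Add(-12871, Add(33, Mul(Rational(9, 2), Mul(3, I, Pow(5, Rational(1, 2)))))) = Add(-12871, Add(33, Mul(Rational(27, 2), I, Pow(5, Rational(1, 2))))) = Add(-12838, Mul(Rational(27, 2), I, Pow(5, Rational(1, 2))))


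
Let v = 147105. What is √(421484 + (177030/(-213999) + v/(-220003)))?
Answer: √2118466769308969571526071/2241924857 ≈ 649.22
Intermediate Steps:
√(421484 + (177030/(-213999) + v/(-220003))) = √(421484 + (177030/(-213999) + 147105/(-220003))) = √(421484 + (177030*(-1/213999) + 147105*(-1/220003))) = √(421484 + (-59010/71333 - 21015/31429)) = √(421484 - 3353688285/2241924857) = √(944932102739503/2241924857) = √2118466769308969571526071/2241924857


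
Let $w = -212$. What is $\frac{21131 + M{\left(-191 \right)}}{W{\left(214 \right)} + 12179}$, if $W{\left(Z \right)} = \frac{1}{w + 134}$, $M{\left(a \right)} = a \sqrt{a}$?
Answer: $\frac{1648218}{949961} - \frac{14898 i \sqrt{191}}{949961} \approx 1.735 - 0.21674 i$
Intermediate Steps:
$M{\left(a \right)} = a^{\frac{3}{2}}$
$W{\left(Z \right)} = - \frac{1}{78}$ ($W{\left(Z \right)} = \frac{1}{-212 + 134} = \frac{1}{-78} = - \frac{1}{78}$)
$\frac{21131 + M{\left(-191 \right)}}{W{\left(214 \right)} + 12179} = \frac{21131 + \left(-191\right)^{\frac{3}{2}}}{- \frac{1}{78} + 12179} = \frac{21131 - 191 i \sqrt{191}}{\frac{949961}{78}} = \left(21131 - 191 i \sqrt{191}\right) \frac{78}{949961} = \frac{1648218}{949961} - \frac{14898 i \sqrt{191}}{949961}$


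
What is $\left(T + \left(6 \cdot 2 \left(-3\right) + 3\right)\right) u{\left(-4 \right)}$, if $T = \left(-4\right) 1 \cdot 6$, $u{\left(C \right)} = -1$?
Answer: $57$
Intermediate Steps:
$T = -24$ ($T = \left(-4\right) 6 = -24$)
$\left(T + \left(6 \cdot 2 \left(-3\right) + 3\right)\right) u{\left(-4 \right)} = \left(-24 + \left(6 \cdot 2 \left(-3\right) + 3\right)\right) \left(-1\right) = \left(-24 + \left(12 \left(-3\right) + 3\right)\right) \left(-1\right) = \left(-24 + \left(-36 + 3\right)\right) \left(-1\right) = \left(-24 - 33\right) \left(-1\right) = \left(-57\right) \left(-1\right) = 57$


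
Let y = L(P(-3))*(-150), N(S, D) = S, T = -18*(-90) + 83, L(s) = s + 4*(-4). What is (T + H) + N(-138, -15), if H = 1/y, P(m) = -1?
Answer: 3990751/2550 ≈ 1565.0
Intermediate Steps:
L(s) = -16 + s (L(s) = s - 16 = -16 + s)
T = 1703 (T = 1620 + 83 = 1703)
y = 2550 (y = (-16 - 1)*(-150) = -17*(-150) = 2550)
H = 1/2550 ≈ 0.00039216
(T + H) + N(-138, -15) = (1703 + 1/2550) - 138 = 4342651/2550 - 138 = 3990751/2550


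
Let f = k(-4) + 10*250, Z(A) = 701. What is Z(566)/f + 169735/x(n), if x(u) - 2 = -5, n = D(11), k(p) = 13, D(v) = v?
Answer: -426541952/7539 ≈ -56578.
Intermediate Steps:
n = 11
x(u) = -3 (x(u) = 2 - 5 = -3)
f = 2513 (f = 13 + 10*250 = 13 + 2500 = 2513)
Z(566)/f + 169735/x(n) = 701/2513 + 169735/(-3) = 701*(1/2513) + 169735*(-⅓) = 701/2513 - 169735/3 = -426541952/7539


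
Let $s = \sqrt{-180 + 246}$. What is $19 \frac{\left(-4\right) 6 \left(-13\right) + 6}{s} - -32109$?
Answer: $32109 + \frac{1007 \sqrt{66}}{11} \approx 32853.0$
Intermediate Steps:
$s = \sqrt{66} \approx 8.124$
$19 \frac{\left(-4\right) 6 \left(-13\right) + 6}{s} - -32109 = 19 \frac{\left(-4\right) 6 \left(-13\right) + 6}{\sqrt{66}} - -32109 = 19 \left(\left(-24\right) \left(-13\right) + 6\right) \frac{\sqrt{66}}{66} + 32109 = 19 \left(312 + 6\right) \frac{\sqrt{66}}{66} + 32109 = 19 \cdot 318 \frac{\sqrt{66}}{66} + 32109 = 19 \frac{53 \sqrt{66}}{11} + 32109 = \frac{1007 \sqrt{66}}{11} + 32109 = 32109 + \frac{1007 \sqrt{66}}{11}$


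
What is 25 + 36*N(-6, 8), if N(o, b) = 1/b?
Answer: 59/2 ≈ 29.500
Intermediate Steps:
25 + 36*N(-6, 8) = 25 + 36/8 = 25 + 36*(⅛) = 25 + 9/2 = 59/2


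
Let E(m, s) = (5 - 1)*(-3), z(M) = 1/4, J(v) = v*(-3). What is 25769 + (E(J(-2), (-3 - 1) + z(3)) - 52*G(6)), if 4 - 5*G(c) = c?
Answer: 128889/5 ≈ 25778.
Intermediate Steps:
J(v) = -3*v
z(M) = ¼
G(c) = ⅘ - c/5
E(m, s) = -12 (E(m, s) = 4*(-3) = -12)
25769 + (E(J(-2), (-3 - 1) + z(3)) - 52*G(6)) = 25769 + (-12 - 52*(⅘ - ⅕*6)) = 25769 + (-12 - 52*(⅘ - 6/5)) = 25769 + (-12 - 52*(-⅖)) = 25769 + (-12 + 104/5) = 25769 + 44/5 = 128889/5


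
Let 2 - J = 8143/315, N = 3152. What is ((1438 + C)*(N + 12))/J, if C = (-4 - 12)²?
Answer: -153485640/683 ≈ -2.2472e+5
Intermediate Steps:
J = -7513/315 (J = 2 - 8143/315 = -7513/315 ≈ -23.851)
C = 256 (C = (-16)² = 256)
((1438 + C)*(N + 12))/J = ((1438 + 256)*(3152 + 12))/(-7513/315) = (1694*3164)*(-315/7513) = 5359816*(-315/7513) = -153485640/683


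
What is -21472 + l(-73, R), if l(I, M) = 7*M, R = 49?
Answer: -21129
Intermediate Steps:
-21472 + l(-73, R) = -21472 + 7*49 = -21472 + 343 = -21129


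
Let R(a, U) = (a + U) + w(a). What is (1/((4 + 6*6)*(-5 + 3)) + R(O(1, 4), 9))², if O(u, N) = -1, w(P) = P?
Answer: 312481/6400 ≈ 48.825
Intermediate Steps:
R(a, U) = U + 2*a (R(a, U) = (a + U) + a = (U + a) + a = U + 2*a)
(1/((4 + 6*6)*(-5 + 3)) + R(O(1, 4), 9))² = (1/((4 + 6*6)*(-5 + 3)) + (9 + 2*(-1)))² = (1/((4 + 36)*(-2)) + (9 - 2))² = (1/(40*(-2)) + 7)² = (1/(-80) + 7)² = (-1/80 + 7)² = (559/80)² = 312481/6400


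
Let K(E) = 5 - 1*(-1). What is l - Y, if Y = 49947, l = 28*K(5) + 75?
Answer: -49704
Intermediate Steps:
K(E) = 6 (K(E) = 5 + 1 = 6)
l = 243 (l = 28*6 + 75 = 168 + 75 = 243)
l - Y = 243 - 1*49947 = 243 - 49947 = -49704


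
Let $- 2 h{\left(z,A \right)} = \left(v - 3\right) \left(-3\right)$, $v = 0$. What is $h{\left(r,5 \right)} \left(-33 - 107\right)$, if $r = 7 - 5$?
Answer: $630$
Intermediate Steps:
$r = 2$ ($r = 7 - 5 = 2$)
$h{\left(z,A \right)} = - \frac{9}{2}$ ($h{\left(z,A \right)} = - \frac{\left(0 - 3\right) \left(-3\right)}{2} = - \frac{\left(-3\right) \left(-3\right)}{2} = \left(- \frac{1}{2}\right) 9 = - \frac{9}{2}$)
$h{\left(r,5 \right)} \left(-33 - 107\right) = - \frac{9 \left(-33 - 107\right)}{2} = \left(- \frac{9}{2}\right) \left(-140\right) = 630$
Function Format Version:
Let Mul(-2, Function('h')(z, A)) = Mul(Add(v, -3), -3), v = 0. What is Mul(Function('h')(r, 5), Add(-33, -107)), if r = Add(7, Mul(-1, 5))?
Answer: 630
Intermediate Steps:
r = 2 (r = Add(7, -5) = 2)
Function('h')(z, A) = Rational(-9, 2) (Function('h')(z, A) = Mul(Rational(-1, 2), Mul(Add(0, -3), -3)) = Mul(Rational(-1, 2), Mul(-3, -3)) = Mul(Rational(-1, 2), 9) = Rational(-9, 2))
Mul(Function('h')(r, 5), Add(-33, -107)) = Mul(Rational(-9, 2), Add(-33, -107)) = Mul(Rational(-9, 2), -140) = 630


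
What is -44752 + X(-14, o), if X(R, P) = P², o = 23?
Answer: -44223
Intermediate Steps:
-44752 + X(-14, o) = -44752 + 23² = -44752 + 529 = -44223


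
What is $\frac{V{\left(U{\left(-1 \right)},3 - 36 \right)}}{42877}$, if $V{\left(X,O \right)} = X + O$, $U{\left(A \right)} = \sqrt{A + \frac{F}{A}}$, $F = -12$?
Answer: $- \frac{33}{42877} + \frac{\sqrt{11}}{42877} \approx -0.00069229$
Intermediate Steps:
$U{\left(A \right)} = \sqrt{A - \frac{12}{A}}$
$V{\left(X,O \right)} = O + X$
$\frac{V{\left(U{\left(-1 \right)},3 - 36 \right)}}{42877} = \frac{\left(3 - 36\right) + \sqrt{-1 - \frac{12}{-1}}}{42877} = \left(\left(3 - 36\right) + \sqrt{-1 - -12}\right) \frac{1}{42877} = \left(-33 + \sqrt{-1 + 12}\right) \frac{1}{42877} = \left(-33 + \sqrt{11}\right) \frac{1}{42877} = - \frac{33}{42877} + \frac{\sqrt{11}}{42877}$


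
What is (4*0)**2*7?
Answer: 0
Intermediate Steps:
(4*0)**2*7 = 0**2*7 = 0*7 = 0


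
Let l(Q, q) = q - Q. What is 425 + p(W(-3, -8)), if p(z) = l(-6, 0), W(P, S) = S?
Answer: 431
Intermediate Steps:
p(z) = 6 (p(z) = 0 - 1*(-6) = 0 + 6 = 6)
425 + p(W(-3, -8)) = 425 + 6 = 431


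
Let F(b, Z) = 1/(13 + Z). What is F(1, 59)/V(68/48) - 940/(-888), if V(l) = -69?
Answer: 194543/183816 ≈ 1.0584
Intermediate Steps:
F(1, 59)/V(68/48) - 940/(-888) = 1/((13 + 59)*(-69)) - 940/(-888) = -1/69/72 - 940*(-1/888) = (1/72)*(-1/69) + 235/222 = -1/4968 + 235/222 = 194543/183816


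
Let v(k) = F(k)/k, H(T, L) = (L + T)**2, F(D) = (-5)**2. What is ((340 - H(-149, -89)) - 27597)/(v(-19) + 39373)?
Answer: -531373/249354 ≈ -2.1310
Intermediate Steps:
F(D) = 25
v(k) = 25/k
((340 - H(-149, -89)) - 27597)/(v(-19) + 39373) = ((340 - (-89 - 149)**2) - 27597)/(25/(-19) + 39373) = ((340 - 1*(-238)**2) - 27597)/(25*(-1/19) + 39373) = ((340 - 1*56644) - 27597)/(-25/19 + 39373) = ((340 - 56644) - 27597)/(748062/19) = (-56304 - 27597)*(19/748062) = -83901*19/748062 = -531373/249354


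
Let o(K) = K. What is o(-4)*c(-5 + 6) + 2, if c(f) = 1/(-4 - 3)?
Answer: 18/7 ≈ 2.5714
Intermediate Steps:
c(f) = -⅐ (c(f) = 1/(-7) = -⅐)
o(-4)*c(-5 + 6) + 2 = -4*(-⅐) + 2 = 4/7 + 2 = 18/7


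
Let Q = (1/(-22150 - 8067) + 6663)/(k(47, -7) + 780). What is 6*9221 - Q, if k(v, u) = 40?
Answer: 137066297257/2477794 ≈ 55318.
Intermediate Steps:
Q = 20133587/2477794 (Q = (1/(-22150 - 8067) + 6663)/(40 + 780) = (1/(-30217) + 6663)/820 = (-1/30217 + 6663)*(1/820) = (201335870/30217)*(1/820) = 20133587/2477794 ≈ 8.1256)
6*9221 - Q = 6*9221 - 1*20133587/2477794 = 55326 - 20133587/2477794 = 137066297257/2477794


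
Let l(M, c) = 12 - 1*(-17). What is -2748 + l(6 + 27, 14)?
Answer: -2719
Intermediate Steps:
l(M, c) = 29 (l(M, c) = 12 + 17 = 29)
-2748 + l(6 + 27, 14) = -2748 + 29 = -2719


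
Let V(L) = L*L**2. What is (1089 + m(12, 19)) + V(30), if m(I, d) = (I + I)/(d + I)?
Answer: 870783/31 ≈ 28090.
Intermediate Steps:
m(I, d) = 2*I/(I + d) (m(I, d) = (2*I)/(I + d) = 2*I/(I + d))
V(L) = L**3
(1089 + m(12, 19)) + V(30) = (1089 + 2*12/(12 + 19)) + 30**3 = (1089 + 2*12/31) + 27000 = (1089 + 2*12*(1/31)) + 27000 = (1089 + 24/31) + 27000 = 33783/31 + 27000 = 870783/31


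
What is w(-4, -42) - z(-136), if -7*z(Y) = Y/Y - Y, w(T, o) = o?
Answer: -157/7 ≈ -22.429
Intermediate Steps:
z(Y) = -⅐ + Y/7 (z(Y) = -(Y/Y - Y)/7 = -(1 - Y)/7 = -⅐ + Y/7)
w(-4, -42) - z(-136) = -42 - (-⅐ + (⅐)*(-136)) = -42 - (-⅐ - 136/7) = -42 - 1*(-137/7) = -42 + 137/7 = -157/7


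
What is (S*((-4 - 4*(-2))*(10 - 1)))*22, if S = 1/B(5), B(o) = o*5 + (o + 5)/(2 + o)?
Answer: 5544/185 ≈ 29.968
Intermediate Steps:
B(o) = 5*o + (5 + o)/(2 + o)
S = 7/185 (S = 1/((5 + 5*5**2 + 11*5)/(2 + 5)) = 1/((5 + 5*25 + 55)/7) = 1/((5 + 125 + 55)/7) = 1/((1/7)*185) = 1/(185/7) = 7/185 ≈ 0.037838)
(S*((-4 - 4*(-2))*(10 - 1)))*22 = (7*((-4 - 4*(-2))*(10 - 1))/185)*22 = (7*((-4 + 8)*9)/185)*22 = (7*(4*9)/185)*22 = ((7/185)*36)*22 = (252/185)*22 = 5544/185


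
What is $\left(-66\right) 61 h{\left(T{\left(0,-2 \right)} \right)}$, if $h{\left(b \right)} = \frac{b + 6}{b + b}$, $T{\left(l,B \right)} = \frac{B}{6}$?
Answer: $34221$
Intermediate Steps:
$T{\left(l,B \right)} = \frac{B}{6}$ ($T{\left(l,B \right)} = B \frac{1}{6} = \frac{B}{6}$)
$h{\left(b \right)} = \frac{6 + b}{2 b}$
$\left(-66\right) 61 h{\left(T{\left(0,-2 \right)} \right)} = \left(-66\right) 61 \frac{6 + \frac{1}{6} \left(-2\right)}{2 \cdot \frac{1}{6} \left(-2\right)} = - 4026 \frac{6 - \frac{1}{3}}{2 \left(- \frac{1}{3}\right)} = - 4026 \cdot \frac{1}{2} \left(-3\right) \frac{17}{3} = \left(-4026\right) \left(- \frac{17}{2}\right) = 34221$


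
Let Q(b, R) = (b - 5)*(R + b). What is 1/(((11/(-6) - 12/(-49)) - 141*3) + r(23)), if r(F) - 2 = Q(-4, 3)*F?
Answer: -294/63383 ≈ -0.0046385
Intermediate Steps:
Q(b, R) = (-5 + b)*(R + b)
r(F) = 2 + 9*F (r(F) = 2 + ((-4)² - 5*3 - 5*(-4) + 3*(-4))*F = 2 + (16 - 15 + 20 - 12)*F = 2 + 9*F)
1/(((11/(-6) - 12/(-49)) - 141*3) + r(23)) = 1/(((11/(-6) - 12/(-49)) - 141*3) + (2 + 9*23)) = 1/(((11*(-⅙) - 12*(-1/49)) - 423) + (2 + 207)) = 1/(((-11/6 + 12/49) - 423) + 209) = 1/((-467/294 - 423) + 209) = 1/(-124829/294 + 209) = 1/(-63383/294) = -294/63383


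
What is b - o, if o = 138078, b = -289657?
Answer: -427735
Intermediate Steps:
b - o = -289657 - 1*138078 = -289657 - 138078 = -427735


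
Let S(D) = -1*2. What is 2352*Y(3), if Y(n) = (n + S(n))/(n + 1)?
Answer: 588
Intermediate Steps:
S(D) = -2
Y(n) = (-2 + n)/(1 + n) (Y(n) = (n - 2)/(n + 1) = (-2 + n)/(1 + n))
2352*Y(3) = 2352*((-2 + 3)/(1 + 3)) = 2352*(1/4) = 2352*((¼)*1) = 2352*(¼) = 588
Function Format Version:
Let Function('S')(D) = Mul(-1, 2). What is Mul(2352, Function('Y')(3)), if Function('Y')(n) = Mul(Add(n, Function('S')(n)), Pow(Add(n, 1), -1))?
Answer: 588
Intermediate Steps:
Function('S')(D) = -2
Function('Y')(n) = Mul(Pow(Add(1, n), -1), Add(-2, n)) (Function('Y')(n) = Mul(Add(n, -2), Pow(Add(n, 1), -1)) = Mul(Add(-2, n), Pow(Add(1, n), -1)) = Mul(Pow(Add(1, n), -1), Add(-2, n)))
Mul(2352, Function('Y')(3)) = Mul(2352, Mul(Pow(Add(1, 3), -1), Add(-2, 3))) = Mul(2352, Mul(Pow(4, -1), 1)) = Mul(2352, Mul(Rational(1, 4), 1)) = Mul(2352, Rational(1, 4)) = 588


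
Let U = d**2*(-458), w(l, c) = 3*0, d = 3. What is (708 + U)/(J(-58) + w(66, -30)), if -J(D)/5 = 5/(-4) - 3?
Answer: -13656/85 ≈ -160.66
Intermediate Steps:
w(l, c) = 0
U = -4122 (U = 3**2*(-458) = 9*(-458) = -4122)
J(D) = 85/4 (J(D) = -5*(5/(-4) - 3) = -5*(5*(-1/4) - 3) = -5*(-5/4 - 3) = -5*(-17/4) = 85/4)
(708 + U)/(J(-58) + w(66, -30)) = (708 - 4122)/(85/4 + 0) = -3414/85/4 = -3414*4/85 = -13656/85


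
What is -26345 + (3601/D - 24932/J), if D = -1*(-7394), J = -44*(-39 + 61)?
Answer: -11773353704/447337 ≈ -26319.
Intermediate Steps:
J = -968 (J = -44*22 = -968)
D = 7394
-26345 + (3601/D - 24932/J) = -26345 + (3601/7394 - 24932/(-968)) = -26345 + (3601*(1/7394) - 24932*(-1/968)) = -26345 + (3601/7394 + 6233/242) = -26345 + 11739561/447337 = -11773353704/447337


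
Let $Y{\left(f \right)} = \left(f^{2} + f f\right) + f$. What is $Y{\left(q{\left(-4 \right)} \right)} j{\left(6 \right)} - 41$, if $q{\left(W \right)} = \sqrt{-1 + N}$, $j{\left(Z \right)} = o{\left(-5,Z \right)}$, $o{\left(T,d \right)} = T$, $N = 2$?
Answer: $-56$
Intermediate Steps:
$j{\left(Z \right)} = -5$
$q{\left(W \right)} = 1$ ($q{\left(W \right)} = \sqrt{-1 + 2} = \sqrt{1} = 1$)
$Y{\left(f \right)} = f + 2 f^{2}$ ($Y{\left(f \right)} = \left(f^{2} + f^{2}\right) + f = 2 f^{2} + f = f + 2 f^{2}$)
$Y{\left(q{\left(-4 \right)} \right)} j{\left(6 \right)} - 41 = 1 \left(1 + 2 \cdot 1\right) \left(-5\right) - 41 = 1 \left(1 + 2\right) \left(-5\right) - 41 = 1 \cdot 3 \left(-5\right) - 41 = 3 \left(-5\right) - 41 = -15 - 41 = -56$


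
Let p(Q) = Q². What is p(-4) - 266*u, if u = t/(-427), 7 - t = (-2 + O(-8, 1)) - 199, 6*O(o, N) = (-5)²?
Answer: 26165/183 ≈ 142.98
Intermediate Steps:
O(o, N) = 25/6 (O(o, N) = (⅙)*(-5)² = (⅙)*25 = 25/6)
t = 1223/6 (t = 7 - ((-2 + 25/6) - 199) = 7 - (13/6 - 199) = 7 - 1*(-1181/6) = 7 + 1181/6 = 1223/6 ≈ 203.83)
u = -1223/2562 (u = (1223/6)/(-427) = (1223/6)*(-1/427) = -1223/2562 ≈ -0.47736)
p(-4) - 266*u = (-4)² - 266*(-1223/2562) = 16 + 23237/183 = 26165/183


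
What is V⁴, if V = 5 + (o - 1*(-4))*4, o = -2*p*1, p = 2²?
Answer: 14641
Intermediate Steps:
p = 4
o = -8 (o = -2*4*1 = -8*1 = -8)
V = -11 (V = 5 + (-8 - 1*(-4))*4 = 5 + (-8 + 4)*4 = 5 - 4*4 = 5 - 16 = -11)
V⁴ = (-11)⁴ = 14641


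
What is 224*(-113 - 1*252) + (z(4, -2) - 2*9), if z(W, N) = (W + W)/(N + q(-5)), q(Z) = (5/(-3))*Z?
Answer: -1553758/19 ≈ -81777.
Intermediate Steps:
q(Z) = -5*Z/3 (q(Z) = (5*(-⅓))*Z = -5*Z/3)
z(W, N) = 2*W/(25/3 + N) (z(W, N) = (W + W)/(N - 5/3*(-5)) = (2*W)/(N + 25/3) = (2*W)/(25/3 + N) = 2*W/(25/3 + N))
224*(-113 - 1*252) + (z(4, -2) - 2*9) = 224*(-113 - 1*252) + (6*4/(25 + 3*(-2)) - 2*9) = 224*(-113 - 252) + (6*4/(25 - 6) - 18) = 224*(-365) + (6*4/19 - 18) = -81760 + (6*4*(1/19) - 18) = -81760 + (24/19 - 18) = -81760 - 318/19 = -1553758/19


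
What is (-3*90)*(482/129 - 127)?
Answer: 1431090/43 ≈ 33281.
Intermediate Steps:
(-3*90)*(482/129 - 127) = -270*(482*(1/129) - 127) = -270*(482/129 - 127) = -270*(-15901/129) = 1431090/43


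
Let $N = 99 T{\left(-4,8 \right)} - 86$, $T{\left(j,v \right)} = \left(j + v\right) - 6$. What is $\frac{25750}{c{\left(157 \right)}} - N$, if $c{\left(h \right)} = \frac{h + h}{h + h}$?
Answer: $26034$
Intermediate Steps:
$T{\left(j,v \right)} = -6 + j + v$
$c{\left(h \right)} = 1$ ($c{\left(h \right)} = \frac{2 h}{2 h} = 2 h \frac{1}{2 h} = 1$)
$N = -284$ ($N = 99 \left(-6 - 4 + 8\right) - 86 = 99 \left(-2\right) - 86 = -198 - 86 = -284$)
$\frac{25750}{c{\left(157 \right)}} - N = \frac{25750}{1} - -284 = 25750 \cdot 1 + 284 = 25750 + 284 = 26034$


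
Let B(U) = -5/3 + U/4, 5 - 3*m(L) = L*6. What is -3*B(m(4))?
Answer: 39/4 ≈ 9.7500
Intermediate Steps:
m(L) = 5/3 - 2*L (m(L) = 5/3 - L*6/3 = 5/3 - 2*L)
B(U) = -5/3 + U/4 (B(U) = -5*1/3 + U*(1/4) = -5/3 + U/4)
-3*B(m(4)) = -3*(-5/3 + (5/3 - 2*4)/4) = -3*(-5/3 + (5/3 - 8)/4) = -3*(-5/3 + (1/4)*(-19/3)) = -3*(-5/3 - 19/12) = -3*(-13/4) = 39/4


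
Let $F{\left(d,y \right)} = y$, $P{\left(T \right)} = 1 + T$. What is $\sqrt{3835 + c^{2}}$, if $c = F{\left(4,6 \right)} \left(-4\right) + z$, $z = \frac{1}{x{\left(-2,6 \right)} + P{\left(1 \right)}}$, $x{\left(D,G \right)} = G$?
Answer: $\frac{\sqrt{281921}}{8} \approx 66.37$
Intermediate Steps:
$z = \frac{1}{8}$ ($z = \frac{1}{6 + \left(1 + 1\right)} = \frac{1}{6 + 2} = \frac{1}{8} \approx 0.125$)
$c = - \frac{191}{8}$ ($c = 6 \left(-4\right) + \frac{1}{8} = -24 + \frac{1}{8} = - \frac{191}{8} \approx -23.875$)
$\sqrt{3835 + c^{2}} = \sqrt{3835 + \left(- \frac{191}{8}\right)^{2}} = \sqrt{3835 + \frac{36481}{64}} = \sqrt{\frac{281921}{64}} = \frac{\sqrt{281921}}{8}$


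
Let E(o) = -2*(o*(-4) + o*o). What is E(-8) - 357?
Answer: -549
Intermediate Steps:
E(o) = -2*o**2 + 8*o (E(o) = -2*(-4*o + o**2) = -2*(o**2 - 4*o) = -2*o**2 + 8*o)
E(-8) - 357 = 2*(-8)*(4 - 1*(-8)) - 357 = 2*(-8)*(4 + 8) - 357 = 2*(-8)*12 - 357 = -192 - 357 = -549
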